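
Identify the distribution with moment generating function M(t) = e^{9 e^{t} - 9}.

The MGF M(t) = e^{9 e^{t} - 9} is the standard form for the Poisson distribution.
Comparing with the known MGF formula identifies: Poisson(λ=9)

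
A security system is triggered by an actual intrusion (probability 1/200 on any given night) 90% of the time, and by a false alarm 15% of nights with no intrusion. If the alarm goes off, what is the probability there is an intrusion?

Let D = the rare event, + = positive/flagged.
P(D) = 1/200
P(+|D) = 90/100 = 9/10
P(+|D') = 15/100 = 3/20
P(+) = P(+|D)P(D) + P(+|D')P(D')
     = \frac{9}{10} × \frac{1}{200} + \frac{3}{20} × \frac{199}{200}
     = \frac{123}{800}
P(D|+) = P(+|D)P(D)/P(+) = \frac{6}{205}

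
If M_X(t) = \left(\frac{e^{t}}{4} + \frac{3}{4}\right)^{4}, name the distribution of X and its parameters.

The MGF M(t) = \left(\frac{e^{t}}{4} + \frac{3}{4}\right)^{4} is the standard form for the Binomial distribution.
Comparing with the known MGF formula identifies: Binomial(n=4, p=1/4)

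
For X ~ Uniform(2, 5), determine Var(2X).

For X ~ Uniform(2, 5):
Var(X) = \frac{3}{4}
Var(2X) = (2)² × Var(X) = 4 × \frac{3}{4} = 3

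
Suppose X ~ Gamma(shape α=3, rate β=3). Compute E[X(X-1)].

E[X(X-1)] = E[X² - X] = E[X²] - E[X]
E[X] = 1
E[X²] = Var(X) + (E[X])² = \frac{1}{3} + (1)² = \frac{4}{3}
E[X(X-1)] = \frac{4}{3} - 1 = \frac{1}{3}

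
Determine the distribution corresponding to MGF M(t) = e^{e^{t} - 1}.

The MGF M(t) = e^{e^{t} - 1} is the standard form for the Poisson distribution.
Comparing with the known MGF formula identifies: Poisson(λ=1)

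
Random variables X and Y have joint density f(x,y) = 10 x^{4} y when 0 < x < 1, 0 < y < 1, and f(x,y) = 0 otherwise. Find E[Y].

E[Y] = ∫_0^1 ∫_0^1 y × f(x,y) dx dy
= \frac{2}{3}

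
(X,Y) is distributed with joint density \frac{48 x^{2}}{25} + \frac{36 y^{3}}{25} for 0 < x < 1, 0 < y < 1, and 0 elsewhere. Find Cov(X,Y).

E[XY] = ∫∫ xy × f(x,y) dx dy = \frac{48}{125}
E[X] = \frac{33}{50}
E[Y] = \frac{76}{125}
Cov(X,Y) = E[XY] - E[X]E[Y] = - \frac{54}{3125}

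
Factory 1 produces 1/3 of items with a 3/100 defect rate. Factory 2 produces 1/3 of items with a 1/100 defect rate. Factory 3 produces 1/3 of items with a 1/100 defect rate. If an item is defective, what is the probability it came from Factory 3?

Using Bayes' theorem:
P(F1) = 1/3, P(D|F1) = 3/100
P(F2) = 1/3, P(D|F2) = 1/100
P(F3) = 1/3, P(D|F3) = 1/100
P(D) = P(D|F1)P(F1) + P(D|F2)P(F2) + P(D|F3)P(F3)
     = \frac{1}{60}
P(F3|D) = P(D|F3)P(F3) / P(D)
= \frac{1}{5}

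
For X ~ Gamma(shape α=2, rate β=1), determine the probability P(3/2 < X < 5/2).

P(3/2 < X < 5/2) = ∫_{3/2}^{5/2} f(x) dx
where f(x) = x e^{- x}
= \frac{-7 + 5 e}{2 e^{\frac{5}{2}}}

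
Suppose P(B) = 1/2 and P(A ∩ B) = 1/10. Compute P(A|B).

P(A|B) = P(A ∩ B) / P(B)
= (1/10) / (1/2)
= 1/5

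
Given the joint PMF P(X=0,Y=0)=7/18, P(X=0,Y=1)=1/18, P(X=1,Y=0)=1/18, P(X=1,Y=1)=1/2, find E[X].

First find marginal of X:
P(X=0) = 4/9
P(X=1) = 5/9
E[X] = 0 × 4/9 + 1 × 5/9 = 5/9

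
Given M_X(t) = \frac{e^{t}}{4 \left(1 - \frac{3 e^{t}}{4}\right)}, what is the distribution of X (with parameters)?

The MGF M(t) = \frac{e^{t}}{4 \left(1 - \frac{3 e^{t}}{4}\right)} is the standard form for the Geometric distribution.
Comparing with the known MGF formula identifies: Geometric(p=1/4), X = trial number of first success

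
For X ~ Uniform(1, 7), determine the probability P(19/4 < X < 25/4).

P(19/4 < X < 25/4) = ∫_{19/4}^{25/4} f(x) dx
where f(x) = \frac{1}{6}
= \frac{1}{4}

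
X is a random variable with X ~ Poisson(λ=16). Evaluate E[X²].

Using the identity E[X²] = Var(X) + (E[X])²:
E[X] = 16
Var(X) = 16
E[X²] = 16 + (16)²
= 272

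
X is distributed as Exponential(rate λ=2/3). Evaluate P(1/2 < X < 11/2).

P(1/2 < X < 11/2) = ∫_{1/2}^{11/2} f(x) dx
where f(x) = \frac{2 e^{- \frac{2 x}{3}}}{3}
= - \frac{1 - e^{\frac{10}{3}}}{e^{\frac{11}{3}}}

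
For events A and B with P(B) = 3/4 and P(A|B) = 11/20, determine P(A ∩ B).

By definition, P(A|B) = P(A ∩ B) / P(B)
So P(A ∩ B) = P(A|B) × P(B)
= 11/20 × 3/4
= 33/80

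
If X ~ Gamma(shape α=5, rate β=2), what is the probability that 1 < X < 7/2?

P(1 < X < 7/2) = ∫_{1}^{7/2} f(x) dx
where f(x) = \frac{4 x^{4} e^{- 2 x}}{3}
= \frac{-4553 + 168 e^{5}}{24 e^{7}}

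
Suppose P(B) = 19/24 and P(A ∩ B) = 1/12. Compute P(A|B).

P(A|B) = P(A ∩ B) / P(B)
= (1/12) / (19/24)
= 2/19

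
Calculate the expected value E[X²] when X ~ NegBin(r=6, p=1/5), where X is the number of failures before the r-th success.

Using the identity E[X²] = Var(X) + (E[X])²:
E[X] = 24
Var(X) = 120
E[X²] = 120 + (24)²
= 696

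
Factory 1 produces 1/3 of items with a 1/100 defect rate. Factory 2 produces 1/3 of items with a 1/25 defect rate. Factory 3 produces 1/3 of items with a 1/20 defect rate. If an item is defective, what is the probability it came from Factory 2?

Using Bayes' theorem:
P(F1) = 1/3, P(D|F1) = 1/100
P(F2) = 1/3, P(D|F2) = 1/25
P(F3) = 1/3, P(D|F3) = 1/20
P(D) = P(D|F1)P(F1) + P(D|F2)P(F2) + P(D|F3)P(F3)
     = \frac{1}{30}
P(F2|D) = P(D|F2)P(F2) / P(D)
= \frac{2}{5}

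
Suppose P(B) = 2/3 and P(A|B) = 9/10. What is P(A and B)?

By definition, P(A|B) = P(A ∩ B) / P(B)
So P(A ∩ B) = P(A|B) × P(B)
= 9/10 × 2/3
= 3/5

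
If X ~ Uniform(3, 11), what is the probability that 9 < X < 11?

P(9 < X < 11) = ∫_{9}^{11} f(x) dx
where f(x) = \frac{1}{8}
= \frac{1}{4}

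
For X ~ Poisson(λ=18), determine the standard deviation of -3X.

For X ~ Poisson(λ=18):
Var(X) = 18
SD(X) = √(Var(X)) = √(18) = 3 \sqrt{2}
SD(-3X) = |-3| × SD(X) = 3 × 3 \sqrt{2} = 9 \sqrt{2}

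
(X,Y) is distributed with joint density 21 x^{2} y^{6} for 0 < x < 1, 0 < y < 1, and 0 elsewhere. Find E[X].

E[X] = ∫_0^1 ∫_0^1 x × f(x,y) dy dx
= ∫_0^1 ∫_0^1 x × (21 x^{2} y^{6}) dy dx
= \frac{3}{4}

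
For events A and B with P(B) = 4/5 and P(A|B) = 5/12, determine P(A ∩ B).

By definition, P(A|B) = P(A ∩ B) / P(B)
So P(A ∩ B) = P(A|B) × P(B)
= 5/12 × 4/5
= 1/3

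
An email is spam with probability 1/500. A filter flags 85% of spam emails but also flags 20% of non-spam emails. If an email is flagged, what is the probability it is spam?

Let D = the rare event, + = positive/flagged.
P(D) = 1/500
P(+|D) = 85/100 = 17/20
P(+|D') = 20/100 = 1/5
P(+) = P(+|D)P(D) + P(+|D')P(D')
     = \frac{17}{20} × \frac{1}{500} + \frac{1}{5} × \frac{499}{500}
     = \frac{2013}{10000}
P(D|+) = P(+|D)P(D)/P(+) = \frac{17}{2013}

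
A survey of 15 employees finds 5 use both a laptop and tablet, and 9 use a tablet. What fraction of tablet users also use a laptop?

P(A ∩ B) = 5/15 = 1/3
P(B) = 9/15 = 3/5
P(A|B) = P(A ∩ B) / P(B) = (1/3) / (3/5) = 5/9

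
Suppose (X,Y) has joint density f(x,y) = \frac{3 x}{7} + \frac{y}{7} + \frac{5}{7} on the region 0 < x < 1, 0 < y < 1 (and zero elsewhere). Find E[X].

E[X] = ∫_0^1 ∫_0^1 x × f(x,y) dy dx
= ∫_0^1 ∫_0^1 x × (\frac{3 x}{7} + \frac{y}{7} + \frac{5}{7}) dy dx
= \frac{15}{28}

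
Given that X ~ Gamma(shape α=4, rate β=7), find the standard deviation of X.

For X ~ Gamma(shape α=4, rate β=7):
Var(X) = \frac{4}{49}
SD(X) = √(Var(X)) = √(\frac{4}{49}) = \frac{2}{7}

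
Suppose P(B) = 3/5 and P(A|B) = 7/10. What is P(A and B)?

By definition, P(A|B) = P(A ∩ B) / P(B)
So P(A ∩ B) = P(A|B) × P(B)
= 7/10 × 3/5
= 21/50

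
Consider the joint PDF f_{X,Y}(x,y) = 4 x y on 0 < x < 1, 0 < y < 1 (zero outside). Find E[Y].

E[Y] = ∫_0^1 ∫_0^1 y × f(x,y) dx dy
= \frac{2}{3}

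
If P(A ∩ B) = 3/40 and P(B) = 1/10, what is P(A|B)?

P(A|B) = P(A ∩ B) / P(B)
= (3/40) / (1/10)
= 3/4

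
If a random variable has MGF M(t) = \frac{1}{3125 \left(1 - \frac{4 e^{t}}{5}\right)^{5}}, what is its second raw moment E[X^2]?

To find E[X^2], compute M^(2)(0):
M^(1)(t) = \frac{4 e^{t}}{3125 \left(1 - \frac{4 e^{t}}{5}\right)^{6}}
M^(2)(t) = \frac{4 e^{t}}{3125 \left(1 - \frac{4 e^{t}}{5}\right)^{6}} + \frac{96 e^{2 t}}{15625 \left(1 - \frac{4 e^{t}}{5}\right)^{7}}
M^(2)(0) = 500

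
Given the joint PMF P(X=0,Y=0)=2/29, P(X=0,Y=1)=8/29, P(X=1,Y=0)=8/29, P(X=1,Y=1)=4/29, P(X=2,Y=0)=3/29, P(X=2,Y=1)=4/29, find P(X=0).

P(X=0) = P(X=0,Y=0) + P(X=0,Y=1)
= 2/29 + 8/29
= 10/29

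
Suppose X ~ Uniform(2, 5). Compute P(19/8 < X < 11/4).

P(19/8 < X < 11/4) = ∫_{19/8}^{11/4} f(x) dx
where f(x) = \frac{1}{3}
= \frac{1}{8}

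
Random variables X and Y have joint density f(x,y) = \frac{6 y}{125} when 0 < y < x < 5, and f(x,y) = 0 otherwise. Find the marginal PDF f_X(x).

f_X(x) = ∫_0^x \frac{6 y}{125} dy = \frac{3 x^{2}}{125}
for 0 < x < 5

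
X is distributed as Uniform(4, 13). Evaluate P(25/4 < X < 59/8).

P(25/4 < X < 59/8) = ∫_{25/4}^{59/8} f(x) dx
where f(x) = \frac{1}{9}
= \frac{1}{8}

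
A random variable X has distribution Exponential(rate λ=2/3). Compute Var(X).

For X ~ Exponential(rate λ=2/3):
Var(X) = \frac{9}{4}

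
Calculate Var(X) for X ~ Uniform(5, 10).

For X ~ Uniform(5, 10):
Var(X) = \frac{25}{12}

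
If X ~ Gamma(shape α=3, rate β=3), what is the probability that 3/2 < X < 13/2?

P(3/2 < X < 13/2) = ∫_{3/2}^{13/2} f(x) dx
where f(x) = \frac{27 x^{2} e^{- 3 x}}{2}
= \frac{5 \left(-337 + 25 e^{15}\right)}{8 e^{\frac{39}{2}}}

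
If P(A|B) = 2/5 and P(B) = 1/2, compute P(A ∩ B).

By definition, P(A|B) = P(A ∩ B) / P(B)
So P(A ∩ B) = P(A|B) × P(B)
= 2/5 × 1/2
= 1/5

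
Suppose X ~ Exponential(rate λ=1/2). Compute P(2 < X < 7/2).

P(2 < X < 7/2) = ∫_{2}^{7/2} f(x) dx
where f(x) = \frac{e^{- \frac{x}{2}}}{2}
= - \frac{1}{e^{\frac{7}{4}}} + e^{-1}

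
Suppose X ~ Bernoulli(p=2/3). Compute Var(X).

For X ~ Bernoulli(p=2/3):
Var(X) = \frac{2}{9}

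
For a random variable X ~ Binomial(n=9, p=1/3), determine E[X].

For X ~ Binomial(n=9, p=1/3), the expected value is:
E[X] = 3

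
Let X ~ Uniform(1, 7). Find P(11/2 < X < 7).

P(11/2 < X < 7) = ∫_{11/2}^{7} f(x) dx
where f(x) = \frac{1}{6}
= \frac{1}{4}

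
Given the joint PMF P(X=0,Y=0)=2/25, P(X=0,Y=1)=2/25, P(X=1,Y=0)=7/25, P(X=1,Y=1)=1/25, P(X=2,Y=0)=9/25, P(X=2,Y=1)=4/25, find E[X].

First find marginal of X:
P(X=0) = 4/25
P(X=1) = 8/25
P(X=2) = 13/25
E[X] = 0 × 4/25 + 1 × 8/25 + 2 × 13/25 = 34/25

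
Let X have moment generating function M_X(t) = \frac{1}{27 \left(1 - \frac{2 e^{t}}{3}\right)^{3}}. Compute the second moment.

To find E[X^2], compute M^(2)(0):
M^(1)(t) = \frac{2 e^{t}}{27 \left(1 - \frac{2 e^{t}}{3}\right)^{4}}
M^(2)(t) = \frac{2 e^{t}}{27 \left(1 - \frac{2 e^{t}}{3}\right)^{4}} + \frac{16 e^{2 t}}{81 \left(1 - \frac{2 e^{t}}{3}\right)^{5}}
M^(2)(0) = 54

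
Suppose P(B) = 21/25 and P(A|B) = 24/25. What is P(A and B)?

By definition, P(A|B) = P(A ∩ B) / P(B)
So P(A ∩ B) = P(A|B) × P(B)
= 24/25 × 21/25
= 504/625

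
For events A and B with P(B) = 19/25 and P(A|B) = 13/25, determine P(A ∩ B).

By definition, P(A|B) = P(A ∩ B) / P(B)
So P(A ∩ B) = P(A|B) × P(B)
= 13/25 × 19/25
= 247/625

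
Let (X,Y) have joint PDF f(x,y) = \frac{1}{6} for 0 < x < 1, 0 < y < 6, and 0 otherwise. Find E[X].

f_X(x) = ∫_0^6 \frac{1}{6} dy = 1
E[X] = ∫_0^1 x × (1) dx = \frac{1}{2}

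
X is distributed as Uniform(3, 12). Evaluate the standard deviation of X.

For X ~ Uniform(3, 12):
Var(X) = \frac{27}{4}
SD(X) = √(Var(X)) = √(\frac{27}{4}) = \frac{3 \sqrt{3}}{2}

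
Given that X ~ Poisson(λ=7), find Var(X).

For X ~ Poisson(λ=7):
Var(X) = 7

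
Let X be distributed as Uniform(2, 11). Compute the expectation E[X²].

Using the identity E[X²] = Var(X) + (E[X])²:
E[X] = \frac{13}{2}
Var(X) = \frac{27}{4}
E[X²] = \frac{27}{4} + (\frac{13}{2})²
= 49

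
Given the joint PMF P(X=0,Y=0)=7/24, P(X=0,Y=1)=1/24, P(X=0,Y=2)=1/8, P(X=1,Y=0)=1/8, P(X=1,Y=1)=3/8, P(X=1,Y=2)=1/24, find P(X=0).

P(X=0) = P(X=0,Y=0) + P(X=0,Y=1) + P(X=0,Y=2)
= 7/24 + 1/24 + 1/8
= 11/24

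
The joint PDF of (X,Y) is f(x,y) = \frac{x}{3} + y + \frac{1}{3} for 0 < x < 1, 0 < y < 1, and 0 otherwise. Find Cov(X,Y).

E[XY] = ∫∫ xy × f(x,y) dx dy = \frac{11}{36}
E[X] = \frac{19}{36}
E[Y] = \frac{7}{12}
Cov(X,Y) = E[XY] - E[X]E[Y] = - \frac{1}{432}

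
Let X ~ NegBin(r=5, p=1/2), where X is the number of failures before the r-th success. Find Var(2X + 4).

For X ~ NegBin(r=5, p=1/2), where X is the number of failures before the r-th success:
Var(X) = 10
Var(2X + 4) = (2)² × Var(X) = 4 × 10 = 40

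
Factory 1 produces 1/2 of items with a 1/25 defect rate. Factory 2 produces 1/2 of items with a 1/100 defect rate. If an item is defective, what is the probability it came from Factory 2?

Using Bayes' theorem:
P(F1) = 1/2, P(D|F1) = 1/25
P(F2) = 1/2, P(D|F2) = 1/100
P(D) = P(D|F1)P(F1) + P(D|F2)P(F2)
     = \frac{1}{40}
P(F2|D) = P(D|F2)P(F2) / P(D)
= \frac{1}{5}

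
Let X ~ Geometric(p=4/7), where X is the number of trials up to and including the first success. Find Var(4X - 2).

For X ~ Geometric(p=4/7), where X is the number of trials up to and including the first success:
Var(X) = \frac{21}{16}
Var(4X - 2) = (4)² × Var(X) = 16 × \frac{21}{16} = 21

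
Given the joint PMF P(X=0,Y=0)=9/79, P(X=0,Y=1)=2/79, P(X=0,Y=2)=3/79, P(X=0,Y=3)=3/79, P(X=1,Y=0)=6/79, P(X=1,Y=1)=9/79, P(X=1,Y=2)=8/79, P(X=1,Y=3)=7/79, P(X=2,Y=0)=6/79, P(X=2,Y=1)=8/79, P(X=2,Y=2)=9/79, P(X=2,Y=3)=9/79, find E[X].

First find marginal of X:
P(X=0) = 17/79
P(X=1) = 30/79
P(X=2) = 32/79
E[X] = 0 × 17/79 + 1 × 30/79 + 2 × 32/79 = 94/79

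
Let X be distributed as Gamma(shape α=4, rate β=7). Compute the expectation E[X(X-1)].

E[X(X-1)] = E[X² - X] = E[X²] - E[X]
E[X] = \frac{4}{7}
E[X²] = Var(X) + (E[X])² = \frac{4}{49} + (\frac{4}{7})² = \frac{20}{49}
E[X(X-1)] = \frac{20}{49} - \frac{4}{7} = - \frac{8}{49}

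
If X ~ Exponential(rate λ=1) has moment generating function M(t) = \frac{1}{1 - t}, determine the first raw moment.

To find E[X], compute M^(1)(0):
M^(1)(t) = \frac{1}{\left(1 - t\right)^{2}}
M^(1)(0) = 1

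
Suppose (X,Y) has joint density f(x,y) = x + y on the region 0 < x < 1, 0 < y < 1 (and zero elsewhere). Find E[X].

E[X] = ∫_0^1 ∫_0^1 x × f(x,y) dy dx
= ∫_0^1 ∫_0^1 x × (x + y) dy dx
= \frac{7}{12}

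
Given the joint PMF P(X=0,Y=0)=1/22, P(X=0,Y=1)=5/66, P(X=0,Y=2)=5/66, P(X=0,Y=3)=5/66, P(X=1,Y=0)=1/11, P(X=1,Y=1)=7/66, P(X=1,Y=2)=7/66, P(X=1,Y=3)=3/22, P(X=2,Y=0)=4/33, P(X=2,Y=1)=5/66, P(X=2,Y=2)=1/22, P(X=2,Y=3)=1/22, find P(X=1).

P(X=1) = P(X=1,Y=0) + P(X=1,Y=1) + P(X=1,Y=2) + P(X=1,Y=3)
= 1/11 + 7/66 + 7/66 + 3/22
= 29/66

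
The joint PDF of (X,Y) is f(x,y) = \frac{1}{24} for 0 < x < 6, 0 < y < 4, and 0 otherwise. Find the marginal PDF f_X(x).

f_X(x) = ∫_0^4 f(x,y) dy
= ∫_0^4 \frac{1}{24} dy
= \frac{1}{6} for 0 < x < 6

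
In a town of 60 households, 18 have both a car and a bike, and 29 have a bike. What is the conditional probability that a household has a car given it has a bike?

P(A ∩ B) = 18/60 = 3/10
P(B) = 29/60
P(A|B) = P(A ∩ B) / P(B) = (3/10) / (29/60) = 18/29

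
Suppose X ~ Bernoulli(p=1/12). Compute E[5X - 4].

For X ~ Bernoulli(p=1/12):
E[X] = \frac{1}{12}
E[5X - 4] = 5 × E[X] - 4 = - \frac{43}{12}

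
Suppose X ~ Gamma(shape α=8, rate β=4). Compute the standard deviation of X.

For X ~ Gamma(shape α=8, rate β=4):
Var(X) = \frac{1}{2}
SD(X) = √(Var(X)) = √(\frac{1}{2}) = \frac{\sqrt{2}}{2}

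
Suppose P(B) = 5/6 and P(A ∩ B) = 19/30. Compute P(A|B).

P(A|B) = P(A ∩ B) / P(B)
= (19/30) / (5/6)
= 19/25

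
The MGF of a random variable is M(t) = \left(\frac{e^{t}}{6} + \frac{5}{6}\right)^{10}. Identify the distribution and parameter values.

The MGF M(t) = \left(\frac{e^{t}}{6} + \frac{5}{6}\right)^{10} is the standard form for the Binomial distribution.
Comparing with the known MGF formula identifies: Binomial(n=10, p=1/6)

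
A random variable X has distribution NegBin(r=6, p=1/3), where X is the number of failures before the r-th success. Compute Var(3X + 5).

For X ~ NegBin(r=6, p=1/3), where X is the number of failures before the r-th success:
Var(X) = 36
Var(3X + 5) = (3)² × Var(X) = 9 × 36 = 324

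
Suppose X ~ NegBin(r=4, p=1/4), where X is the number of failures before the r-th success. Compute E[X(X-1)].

E[X(X-1)] = E[X² - X] = E[X²] - E[X]
E[X] = 12
E[X²] = Var(X) + (E[X])² = 48 + (12)² = 192
E[X(X-1)] = 192 - 12 = 180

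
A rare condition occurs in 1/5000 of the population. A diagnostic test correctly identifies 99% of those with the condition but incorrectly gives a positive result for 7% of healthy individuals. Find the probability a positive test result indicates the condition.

Let D = the rare event, + = positive/flagged.
P(D) = 1/5000
P(+|D) = 99/100
P(+|D') = 7/100
P(+) = P(+|D)P(D) + P(+|D')P(D')
     = \frac{99}{100} × \frac{1}{5000} + \frac{7}{100} × \frac{4999}{5000}
     = \frac{8773}{125000}
P(D|+) = P(+|D)P(D)/P(+) = \frac{99}{35092}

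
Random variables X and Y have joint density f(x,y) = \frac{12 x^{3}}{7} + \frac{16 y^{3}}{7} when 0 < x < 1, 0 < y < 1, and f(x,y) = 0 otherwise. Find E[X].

E[X] = ∫_0^1 ∫_0^1 x × f(x,y) dy dx
= ∫_0^1 ∫_0^1 x × (\frac{12 x^{3}}{7} + \frac{16 y^{3}}{7}) dy dx
= \frac{22}{35}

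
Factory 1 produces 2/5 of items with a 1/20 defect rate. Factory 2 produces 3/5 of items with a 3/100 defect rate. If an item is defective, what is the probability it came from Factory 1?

Using Bayes' theorem:
P(F1) = 2/5, P(D|F1) = 1/20
P(F2) = 3/5, P(D|F2) = 3/100
P(D) = P(D|F1)P(F1) + P(D|F2)P(F2)
     = \frac{19}{500}
P(F1|D) = P(D|F1)P(F1) / P(D)
= \frac{10}{19}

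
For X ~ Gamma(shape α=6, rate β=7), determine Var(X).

For X ~ Gamma(shape α=6, rate β=7):
Var(X) = \frac{6}{49}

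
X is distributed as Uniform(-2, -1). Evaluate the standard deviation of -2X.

For X ~ Uniform(-2, -1):
Var(X) = \frac{1}{12}
SD(X) = √(Var(X)) = √(\frac{1}{12}) = \frac{\sqrt{3}}{6}
SD(-2X) = |-2| × SD(X) = 2 × \frac{\sqrt{3}}{6} = \frac{\sqrt{3}}{3}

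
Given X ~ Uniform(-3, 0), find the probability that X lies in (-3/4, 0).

P(-3/4 < X < 0) = ∫_{-3/4}^{0} f(x) dx
where f(x) = \frac{1}{3}
= \frac{1}{4}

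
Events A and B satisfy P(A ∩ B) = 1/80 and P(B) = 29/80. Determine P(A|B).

P(A|B) = P(A ∩ B) / P(B)
= (1/80) / (29/80)
= 1/29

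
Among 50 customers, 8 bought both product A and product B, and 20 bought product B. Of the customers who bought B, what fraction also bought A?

P(A ∩ B) = 8/50 = 4/25
P(B) = 20/50 = 2/5
P(A|B) = P(A ∩ B) / P(B) = (4/25) / (2/5) = 2/5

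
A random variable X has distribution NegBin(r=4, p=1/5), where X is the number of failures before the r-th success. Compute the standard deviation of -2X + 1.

For X ~ NegBin(r=4, p=1/5), where X is the number of failures before the r-th success:
Var(X) = 80
SD(X) = √(Var(X)) = √(80) = 4 \sqrt{5}
SD(-2X + 1) = |-2| × SD(X) = 2 × 4 \sqrt{5} = 8 \sqrt{5}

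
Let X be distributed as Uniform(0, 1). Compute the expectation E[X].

For X ~ Uniform(0, 1), the expected value is:
E[X] = \frac{1}{2}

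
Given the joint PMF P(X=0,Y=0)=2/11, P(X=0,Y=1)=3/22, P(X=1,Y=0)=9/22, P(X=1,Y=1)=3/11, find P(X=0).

P(X=0) = P(X=0,Y=0) + P(X=0,Y=1)
= 2/11 + 3/22
= 7/22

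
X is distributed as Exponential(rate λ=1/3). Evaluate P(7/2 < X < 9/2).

P(7/2 < X < 9/2) = ∫_{7/2}^{9/2} f(x) dx
where f(x) = \frac{e^{- \frac{x}{3}}}{3}
= - \frac{1}{e^{\frac{3}{2}}} + e^{- \frac{7}{6}}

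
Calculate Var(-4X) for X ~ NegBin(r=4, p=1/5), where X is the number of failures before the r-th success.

For X ~ NegBin(r=4, p=1/5), where X is the number of failures before the r-th success:
Var(X) = 80
Var(-4X) = (-4)² × Var(X) = 16 × 80 = 1280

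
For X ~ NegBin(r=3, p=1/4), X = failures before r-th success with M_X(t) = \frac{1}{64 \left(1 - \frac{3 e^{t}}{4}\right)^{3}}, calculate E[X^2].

To find E[X^2], compute M^(2)(0):
M^(1)(t) = \frac{9 e^{t}}{256 \left(1 - \frac{3 e^{t}}{4}\right)^{4}}
M^(2)(t) = \frac{9 e^{t}}{256 \left(1 - \frac{3 e^{t}}{4}\right)^{4}} + \frac{27 e^{2 t}}{256 \left(1 - \frac{3 e^{t}}{4}\right)^{5}}
M^(2)(0) = 117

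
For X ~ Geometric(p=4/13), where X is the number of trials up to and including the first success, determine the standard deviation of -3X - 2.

For X ~ Geometric(p=4/13), where X is the number of trials up to and including the first success:
Var(X) = \frac{117}{16}
SD(X) = √(Var(X)) = √(\frac{117}{16}) = \frac{3 \sqrt{13}}{4}
SD(-3X - 2) = |-3| × SD(X) = 3 × \frac{3 \sqrt{13}}{4} = \frac{9 \sqrt{13}}{4}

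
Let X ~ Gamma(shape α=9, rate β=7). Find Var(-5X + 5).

For X ~ Gamma(shape α=9, rate β=7):
Var(X) = \frac{9}{49}
Var(-5X + 5) = (-5)² × Var(X) = 25 × \frac{9}{49} = \frac{225}{49}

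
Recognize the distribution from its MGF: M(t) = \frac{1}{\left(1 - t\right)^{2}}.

The MGF M(t) = \frac{1}{\left(1 - t\right)^{2}} is the standard form for the Gamma distribution.
Comparing with the known MGF formula identifies: Gamma(shape α=2, rate β=1)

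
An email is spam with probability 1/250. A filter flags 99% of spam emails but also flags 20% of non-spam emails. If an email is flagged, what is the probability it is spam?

Let D = the rare event, + = positive/flagged.
P(D) = 1/250
P(+|D) = 99/100
P(+|D') = 20/100 = 1/5
P(+) = P(+|D)P(D) + P(+|D')P(D')
     = \frac{99}{100} × \frac{1}{250} + \frac{1}{5} × \frac{249}{250}
     = \frac{5079}{25000}
P(D|+) = P(+|D)P(D)/P(+) = \frac{33}{1693}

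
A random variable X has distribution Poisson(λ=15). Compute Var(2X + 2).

For X ~ Poisson(λ=15):
Var(X) = 15
Var(2X + 2) = (2)² × Var(X) = 4 × 15 = 60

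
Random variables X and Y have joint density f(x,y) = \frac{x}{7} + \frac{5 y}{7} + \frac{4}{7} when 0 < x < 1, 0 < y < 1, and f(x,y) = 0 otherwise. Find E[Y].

E[Y] = ∫_0^1 ∫_0^1 y × f(x,y) dx dy
= \frac{47}{84}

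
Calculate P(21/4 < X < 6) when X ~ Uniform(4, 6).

P(21/4 < X < 6) = ∫_{21/4}^{6} f(x) dx
where f(x) = \frac{1}{2}
= \frac{3}{8}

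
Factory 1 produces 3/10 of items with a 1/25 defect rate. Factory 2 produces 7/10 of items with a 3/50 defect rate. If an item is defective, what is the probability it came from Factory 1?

Using Bayes' theorem:
P(F1) = 3/10, P(D|F1) = 1/25
P(F2) = 7/10, P(D|F2) = 3/50
P(D) = P(D|F1)P(F1) + P(D|F2)P(F2)
     = \frac{27}{500}
P(F1|D) = P(D|F1)P(F1) / P(D)
= \frac{2}{9}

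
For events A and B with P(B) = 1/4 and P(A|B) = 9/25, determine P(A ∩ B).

By definition, P(A|B) = P(A ∩ B) / P(B)
So P(A ∩ B) = P(A|B) × P(B)
= 9/25 × 1/4
= 9/100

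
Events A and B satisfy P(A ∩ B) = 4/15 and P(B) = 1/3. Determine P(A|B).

P(A|B) = P(A ∩ B) / P(B)
= (4/15) / (1/3)
= 4/5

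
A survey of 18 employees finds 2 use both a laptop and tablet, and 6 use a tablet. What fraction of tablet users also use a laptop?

P(A ∩ B) = 2/18 = 1/9
P(B) = 6/18 = 1/3
P(A|B) = P(A ∩ B) / P(B) = (1/9) / (1/3) = 1/3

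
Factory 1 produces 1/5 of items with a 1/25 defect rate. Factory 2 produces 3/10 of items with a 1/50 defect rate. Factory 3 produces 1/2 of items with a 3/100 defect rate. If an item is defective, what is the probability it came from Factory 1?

Using Bayes' theorem:
P(F1) = 1/5, P(D|F1) = 1/25
P(F2) = 3/10, P(D|F2) = 1/50
P(F3) = 1/2, P(D|F3) = 3/100
P(D) = P(D|F1)P(F1) + P(D|F2)P(F2) + P(D|F3)P(F3)
     = \frac{29}{1000}
P(F1|D) = P(D|F1)P(F1) / P(D)
= \frac{8}{29}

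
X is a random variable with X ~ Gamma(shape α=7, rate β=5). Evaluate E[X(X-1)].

E[X(X-1)] = E[X² - X] = E[X²] - E[X]
E[X] = \frac{7}{5}
E[X²] = Var(X) + (E[X])² = \frac{7}{25} + (\frac{7}{5})² = \frac{56}{25}
E[X(X-1)] = \frac{56}{25} - \frac{7}{5} = \frac{21}{25}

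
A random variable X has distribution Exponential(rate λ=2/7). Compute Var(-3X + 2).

For X ~ Exponential(rate λ=2/7):
Var(X) = \frac{49}{4}
Var(-3X + 2) = (-3)² × Var(X) = 9 × \frac{49}{4} = \frac{441}{4}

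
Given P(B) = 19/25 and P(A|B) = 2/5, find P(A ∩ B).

By definition, P(A|B) = P(A ∩ B) / P(B)
So P(A ∩ B) = P(A|B) × P(B)
= 2/5 × 19/25
= 38/125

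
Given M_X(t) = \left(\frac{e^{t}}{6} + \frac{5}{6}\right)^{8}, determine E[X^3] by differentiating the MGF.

To find E[X^3], compute M^(3)(0):
M^(1)(t) = \frac{4 \left(\frac{e^{t}}{6} + \frac{5}{6}\right)^{7} e^{t}}{3}
M^(2)(t) = \frac{4 \left(\frac{e^{t}}{6} + \frac{5}{6}\right)^{7} e^{t}}{3} + \frac{14 \left(\frac{e^{t}}{6} + \frac{5}{6}\right)^{6} e^{2 t}}{9}
M^(3)(t) = \frac{4 \left(\frac{e^{t}}{6} + \frac{5}{6}\right)^{7} e^{t}}{3} + \frac{14 \left(\frac{e^{t}}{6} + \frac{5}{6}\right)^{6} e^{2 t}}{3} + \frac{14 \left(\frac{e^{t}}{6} + \frac{5}{6}\right)^{5} e^{3 t}}{9}
M^(3)(0) = \frac{68}{9}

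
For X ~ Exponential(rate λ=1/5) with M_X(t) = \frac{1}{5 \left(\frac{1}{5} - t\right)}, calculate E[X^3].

To find E[X^3], compute M^(3)(0):
M^(1)(t) = \frac{1}{5 \left(\frac{1}{5} - t\right)^{2}}
M^(2)(t) = \frac{2}{5 \left(\frac{1}{5} - t\right)^{3}}
M^(3)(t) = \frac{6}{5 \left(\frac{1}{5} - t\right)^{4}}
M^(3)(0) = 750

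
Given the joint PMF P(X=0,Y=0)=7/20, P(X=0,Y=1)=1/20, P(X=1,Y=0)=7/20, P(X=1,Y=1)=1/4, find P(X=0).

P(X=0) = P(X=0,Y=0) + P(X=0,Y=1)
= 7/20 + 1/20
= 2/5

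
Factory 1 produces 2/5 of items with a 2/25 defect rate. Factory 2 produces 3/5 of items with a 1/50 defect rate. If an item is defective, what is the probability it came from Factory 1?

Using Bayes' theorem:
P(F1) = 2/5, P(D|F1) = 2/25
P(F2) = 3/5, P(D|F2) = 1/50
P(D) = P(D|F1)P(F1) + P(D|F2)P(F2)
     = \frac{11}{250}
P(F1|D) = P(D|F1)P(F1) / P(D)
= \frac{8}{11}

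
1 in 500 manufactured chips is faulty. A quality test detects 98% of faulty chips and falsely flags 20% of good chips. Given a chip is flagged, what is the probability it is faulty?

Let D = the rare event, + = positive/flagged.
P(D) = 1/500
P(+|D) = 98/100 = 49/50
P(+|D') = 20/100 = 1/5
P(+) = P(+|D)P(D) + P(+|D')P(D')
     = \frac{49}{50} × \frac{1}{500} + \frac{1}{5} × \frac{499}{500}
     = \frac{5039}{25000}
P(D|+) = P(+|D)P(D)/P(+) = \frac{49}{5039}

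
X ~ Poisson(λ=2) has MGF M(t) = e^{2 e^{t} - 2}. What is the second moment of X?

To find E[X^2], compute M^(2)(0):
M^(1)(t) = 2 e^{t} e^{2 e^{t} - 2}
M^(2)(t) = 4 e^{2 t} e^{2 e^{t} - 2} + 2 e^{t} e^{2 e^{t} - 2}
M^(2)(0) = 6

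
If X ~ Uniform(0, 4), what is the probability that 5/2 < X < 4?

P(5/2 < X < 4) = ∫_{5/2}^{4} f(x) dx
where f(x) = \frac{1}{4}
= \frac{3}{8}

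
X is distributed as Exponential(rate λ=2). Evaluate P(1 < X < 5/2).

P(1 < X < 5/2) = ∫_{1}^{5/2} f(x) dx
where f(x) = 2 e^{- 2 x}
= - \frac{1 - e^{3}}{e^{5}}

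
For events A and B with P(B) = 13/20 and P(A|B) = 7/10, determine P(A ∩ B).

By definition, P(A|B) = P(A ∩ B) / P(B)
So P(A ∩ B) = P(A|B) × P(B)
= 7/10 × 13/20
= 91/200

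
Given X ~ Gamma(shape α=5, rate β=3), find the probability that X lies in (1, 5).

P(1 < X < 5) = ∫_{1}^{5} f(x) dx
where f(x) = \frac{81 x^{4} e^{- 3 x}}{8}
= \frac{-22403 + 131 e^{12}}{8 e^{15}}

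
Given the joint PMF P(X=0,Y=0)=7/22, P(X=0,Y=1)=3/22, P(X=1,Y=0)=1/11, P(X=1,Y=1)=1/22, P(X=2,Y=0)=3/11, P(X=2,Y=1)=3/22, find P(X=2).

P(X=2) = P(X=2,Y=0) + P(X=2,Y=1)
= 3/11 + 3/22
= 9/22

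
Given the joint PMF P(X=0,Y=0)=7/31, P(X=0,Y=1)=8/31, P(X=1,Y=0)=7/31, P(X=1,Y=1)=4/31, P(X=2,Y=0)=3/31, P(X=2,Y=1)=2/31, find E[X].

First find marginal of X:
P(X=0) = 15/31
P(X=1) = 11/31
P(X=2) = 5/31
E[X] = 0 × 15/31 + 1 × 11/31 + 2 × 5/31 = 21/31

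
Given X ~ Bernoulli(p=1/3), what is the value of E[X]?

For X ~ Bernoulli(p=1/3), the expected value is:
E[X] = \frac{1}{3}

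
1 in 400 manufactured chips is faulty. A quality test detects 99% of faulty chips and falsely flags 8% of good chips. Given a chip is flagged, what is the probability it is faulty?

Let D = the rare event, + = positive/flagged.
P(D) = 1/400
P(+|D) = 99/100
P(+|D') = 8/100 = 2/25
P(+) = P(+|D)P(D) + P(+|D')P(D')
     = \frac{99}{100} × \frac{1}{400} + \frac{2}{25} × \frac{399}{400}
     = \frac{3291}{40000}
P(D|+) = P(+|D)P(D)/P(+) = \frac{33}{1097}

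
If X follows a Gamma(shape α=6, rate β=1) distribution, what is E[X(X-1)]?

E[X(X-1)] = E[X² - X] = E[X²] - E[X]
E[X] = 6
E[X²] = Var(X) + (E[X])² = 6 + (6)² = 42
E[X(X-1)] = 42 - 6 = 36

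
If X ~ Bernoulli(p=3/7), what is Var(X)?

For X ~ Bernoulli(p=3/7):
Var(X) = \frac{12}{49}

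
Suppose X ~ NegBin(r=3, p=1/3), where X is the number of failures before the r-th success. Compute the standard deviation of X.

For X ~ NegBin(r=3, p=1/3), where X is the number of failures before the r-th success:
Var(X) = 18
SD(X) = √(Var(X)) = √(18) = 3 \sqrt{2}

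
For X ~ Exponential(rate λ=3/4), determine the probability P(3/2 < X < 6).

P(3/2 < X < 6) = ∫_{3/2}^{6} f(x) dx
where f(x) = \frac{3 e^{- \frac{3 x}{4}}}{4}
= - \frac{1}{e^{\frac{9}{2}}} + e^{- \frac{9}{8}}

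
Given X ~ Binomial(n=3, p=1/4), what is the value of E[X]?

For X ~ Binomial(n=3, p=1/4), the expected value is:
E[X] = \frac{3}{4}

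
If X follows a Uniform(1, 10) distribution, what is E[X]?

For X ~ Uniform(1, 10), the expected value is:
E[X] = \frac{11}{2}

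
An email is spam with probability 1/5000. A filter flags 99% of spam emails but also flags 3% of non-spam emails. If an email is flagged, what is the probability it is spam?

Let D = the rare event, + = positive/flagged.
P(D) = 1/5000
P(+|D) = 99/100
P(+|D') = 3/100
P(+) = P(+|D)P(D) + P(+|D')P(D')
     = \frac{99}{100} × \frac{1}{5000} + \frac{3}{100} × \frac{4999}{5000}
     = \frac{1887}{62500}
P(D|+) = P(+|D)P(D)/P(+) = \frac{33}{5032}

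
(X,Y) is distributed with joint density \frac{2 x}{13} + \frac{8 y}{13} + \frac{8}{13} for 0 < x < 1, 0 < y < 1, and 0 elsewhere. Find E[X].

E[X] = ∫_0^1 ∫_0^1 x × f(x,y) dy dx
= ∫_0^1 ∫_0^1 x × (\frac{2 x}{13} + \frac{8 y}{13} + \frac{8}{13}) dy dx
= \frac{20}{39}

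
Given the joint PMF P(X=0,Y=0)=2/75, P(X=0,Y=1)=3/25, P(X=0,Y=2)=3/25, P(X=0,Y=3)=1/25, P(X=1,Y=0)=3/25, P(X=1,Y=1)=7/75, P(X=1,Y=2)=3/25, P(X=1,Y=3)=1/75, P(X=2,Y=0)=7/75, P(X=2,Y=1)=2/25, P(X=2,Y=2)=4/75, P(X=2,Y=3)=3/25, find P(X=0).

P(X=0) = P(X=0,Y=0) + P(X=0,Y=1) + P(X=0,Y=2) + P(X=0,Y=3)
= 2/75 + 3/25 + 3/25 + 1/25
= 23/75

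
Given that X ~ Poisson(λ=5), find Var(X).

For X ~ Poisson(λ=5):
Var(X) = 5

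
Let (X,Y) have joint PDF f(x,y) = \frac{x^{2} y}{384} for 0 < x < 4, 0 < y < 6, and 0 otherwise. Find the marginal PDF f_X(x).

f_X(x) = ∫_0^6 f(x,y) dy
= ∫_0^6 \frac{x^{2} y}{384} dy
= \frac{3 x^{2}}{64} for 0 < x < 4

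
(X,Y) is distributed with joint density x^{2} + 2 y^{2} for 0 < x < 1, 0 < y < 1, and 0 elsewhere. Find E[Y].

E[Y] = ∫_0^1 ∫_0^1 y × f(x,y) dx dy
= \frac{2}{3}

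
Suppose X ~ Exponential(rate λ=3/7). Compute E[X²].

Using the identity E[X²] = Var(X) + (E[X])²:
E[X] = \frac{7}{3}
Var(X) = \frac{49}{9}
E[X²] = \frac{49}{9} + (\frac{7}{3})²
= \frac{98}{9}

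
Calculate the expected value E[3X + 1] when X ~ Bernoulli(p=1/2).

For X ~ Bernoulli(p=1/2):
E[X] = \frac{1}{2}
E[3X + 1] = 3 × E[X] + 1 = \frac{5}{2}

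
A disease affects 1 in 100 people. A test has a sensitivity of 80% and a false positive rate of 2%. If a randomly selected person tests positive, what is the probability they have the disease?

Let D = the rare event, + = positive/flagged.
P(D) = 1/100
P(+|D) = 80/100 = 4/5
P(+|D') = 2/100 = 1/50
P(+) = P(+|D)P(D) + P(+|D')P(D')
     = \frac{4}{5} × \frac{1}{100} + \frac{1}{50} × \frac{99}{100}
     = \frac{139}{5000}
P(D|+) = P(+|D)P(D)/P(+) = \frac{40}{139}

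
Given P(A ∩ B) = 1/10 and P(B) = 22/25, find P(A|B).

P(A|B) = P(A ∩ B) / P(B)
= (1/10) / (22/25)
= 5/44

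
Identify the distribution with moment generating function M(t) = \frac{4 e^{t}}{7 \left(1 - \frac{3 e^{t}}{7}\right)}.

The MGF M(t) = \frac{4 e^{t}}{7 \left(1 - \frac{3 e^{t}}{7}\right)} is the standard form for the Geometric distribution.
Comparing with the known MGF formula identifies: Geometric(p=4/7), X = trial number of first success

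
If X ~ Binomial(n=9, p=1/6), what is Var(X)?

For X ~ Binomial(n=9, p=1/6):
Var(X) = \frac{5}{4}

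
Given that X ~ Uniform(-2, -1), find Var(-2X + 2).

For X ~ Uniform(-2, -1):
Var(X) = \frac{1}{12}
Var(-2X + 2) = (-2)² × Var(X) = 4 × \frac{1}{12} = \frac{1}{3}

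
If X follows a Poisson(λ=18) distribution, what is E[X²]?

Using the identity E[X²] = Var(X) + (E[X])²:
E[X] = 18
Var(X) = 18
E[X²] = 18 + (18)²
= 342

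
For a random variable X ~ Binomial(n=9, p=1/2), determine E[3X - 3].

For X ~ Binomial(n=9, p=1/2):
E[X] = \frac{9}{2}
E[3X - 3] = 3 × E[X] - 3 = \frac{21}{2}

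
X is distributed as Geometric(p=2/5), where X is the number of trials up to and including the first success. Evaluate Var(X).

For X ~ Geometric(p=2/5), where X is the number of trials up to and including the first success:
Var(X) = \frac{15}{4}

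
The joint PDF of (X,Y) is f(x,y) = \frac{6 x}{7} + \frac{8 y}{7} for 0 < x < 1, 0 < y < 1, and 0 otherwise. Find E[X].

E[X] = ∫_0^1 ∫_0^1 x × f(x,y) dy dx
= ∫_0^1 ∫_0^1 x × (\frac{6 x}{7} + \frac{8 y}{7}) dy dx
= \frac{4}{7}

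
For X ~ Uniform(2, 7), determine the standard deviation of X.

For X ~ Uniform(2, 7):
Var(X) = \frac{25}{12}
SD(X) = √(Var(X)) = √(\frac{25}{12}) = \frac{5 \sqrt{3}}{6}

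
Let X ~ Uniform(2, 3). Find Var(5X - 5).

For X ~ Uniform(2, 3):
Var(X) = \frac{1}{12}
Var(5X - 5) = (5)² × Var(X) = 25 × \frac{1}{12} = \frac{25}{12}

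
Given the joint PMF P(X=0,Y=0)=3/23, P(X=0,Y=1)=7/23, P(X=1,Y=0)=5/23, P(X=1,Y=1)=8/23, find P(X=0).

P(X=0) = P(X=0,Y=0) + P(X=0,Y=1)
= 3/23 + 7/23
= 10/23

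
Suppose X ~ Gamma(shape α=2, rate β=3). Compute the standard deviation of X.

For X ~ Gamma(shape α=2, rate β=3):
Var(X) = \frac{2}{9}
SD(X) = √(Var(X)) = √(\frac{2}{9}) = \frac{\sqrt{2}}{3}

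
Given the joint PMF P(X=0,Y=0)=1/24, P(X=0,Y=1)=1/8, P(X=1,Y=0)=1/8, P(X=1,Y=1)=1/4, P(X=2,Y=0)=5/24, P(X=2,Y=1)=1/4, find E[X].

First find marginal of X:
P(X=0) = 1/6
P(X=1) = 3/8
P(X=2) = 11/24
E[X] = 0 × 1/6 + 1 × 3/8 + 2 × 11/24 = 31/24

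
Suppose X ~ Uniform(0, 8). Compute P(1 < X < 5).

P(1 < X < 5) = ∫_{1}^{5} f(x) dx
where f(x) = \frac{1}{8}
= \frac{1}{2}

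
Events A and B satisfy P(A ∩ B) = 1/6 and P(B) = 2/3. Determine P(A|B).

P(A|B) = P(A ∩ B) / P(B)
= (1/6) / (2/3)
= 1/4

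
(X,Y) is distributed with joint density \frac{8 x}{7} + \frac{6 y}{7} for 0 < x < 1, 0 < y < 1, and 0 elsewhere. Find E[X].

E[X] = ∫_0^1 ∫_0^1 x × f(x,y) dy dx
= ∫_0^1 ∫_0^1 x × (\frac{8 x}{7} + \frac{6 y}{7}) dy dx
= \frac{25}{42}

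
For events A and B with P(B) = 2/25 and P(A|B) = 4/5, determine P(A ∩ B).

By definition, P(A|B) = P(A ∩ B) / P(B)
So P(A ∩ B) = P(A|B) × P(B)
= 4/5 × 2/25
= 8/125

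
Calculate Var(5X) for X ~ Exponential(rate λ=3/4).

For X ~ Exponential(rate λ=3/4):
Var(X) = \frac{16}{9}
Var(5X) = (5)² × Var(X) = 25 × \frac{16}{9} = \frac{400}{9}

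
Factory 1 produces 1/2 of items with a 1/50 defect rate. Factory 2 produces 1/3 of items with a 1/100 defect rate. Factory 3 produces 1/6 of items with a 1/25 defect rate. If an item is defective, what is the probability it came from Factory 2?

Using Bayes' theorem:
P(F1) = 1/2, P(D|F1) = 1/50
P(F2) = 1/3, P(D|F2) = 1/100
P(F3) = 1/6, P(D|F3) = 1/25
P(D) = P(D|F1)P(F1) + P(D|F2)P(F2) + P(D|F3)P(F3)
     = \frac{1}{50}
P(F2|D) = P(D|F2)P(F2) / P(D)
= \frac{1}{6}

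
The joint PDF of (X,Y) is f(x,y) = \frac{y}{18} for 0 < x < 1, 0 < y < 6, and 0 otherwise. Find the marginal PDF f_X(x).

f_X(x) = ∫_0^6 f(x,y) dy
= ∫_0^6 \frac{y}{18} dy
= 1 for 0 < x < 1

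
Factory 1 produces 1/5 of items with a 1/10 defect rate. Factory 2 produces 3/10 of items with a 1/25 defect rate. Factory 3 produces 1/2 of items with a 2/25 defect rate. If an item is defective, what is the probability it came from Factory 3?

Using Bayes' theorem:
P(F1) = 1/5, P(D|F1) = 1/10
P(F2) = 3/10, P(D|F2) = 1/25
P(F3) = 1/2, P(D|F3) = 2/25
P(D) = P(D|F1)P(F1) + P(D|F2)P(F2) + P(D|F3)P(F3)
     = \frac{9}{125}
P(F3|D) = P(D|F3)P(F3) / P(D)
= \frac{5}{9}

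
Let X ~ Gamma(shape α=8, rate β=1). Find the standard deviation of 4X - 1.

For X ~ Gamma(shape α=8, rate β=1):
Var(X) = 8
SD(X) = √(Var(X)) = √(8) = 2 \sqrt{2}
SD(4X - 1) = |4| × SD(X) = 4 × 2 \sqrt{2} = 8 \sqrt{2}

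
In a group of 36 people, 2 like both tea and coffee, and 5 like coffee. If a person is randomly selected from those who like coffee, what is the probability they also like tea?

P(A ∩ B) = 2/36 = 1/18
P(B) = 5/36
P(A|B) = P(A ∩ B) / P(B) = (1/18) / (5/36) = 2/5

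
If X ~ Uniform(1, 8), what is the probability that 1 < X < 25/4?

P(1 < X < 25/4) = ∫_{1}^{25/4} f(x) dx
where f(x) = \frac{1}{7}
= \frac{3}{4}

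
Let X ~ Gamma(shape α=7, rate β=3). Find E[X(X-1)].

E[X(X-1)] = E[X² - X] = E[X²] - E[X]
E[X] = \frac{7}{3}
E[X²] = Var(X) + (E[X])² = \frac{7}{9} + (\frac{7}{3})² = \frac{56}{9}
E[X(X-1)] = \frac{56}{9} - \frac{7}{3} = \frac{35}{9}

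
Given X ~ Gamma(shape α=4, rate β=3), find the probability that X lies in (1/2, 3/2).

P(1/2 < X < 3/2) = ∫_{1/2}^{3/2} f(x) dx
where f(x) = \frac{27 x^{3} e^{- 3 x}}{2}
= \frac{-493 + 67 e^{3}}{16 e^{\frac{9}{2}}}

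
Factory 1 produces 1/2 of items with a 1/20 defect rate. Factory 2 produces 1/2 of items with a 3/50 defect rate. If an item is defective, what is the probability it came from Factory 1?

Using Bayes' theorem:
P(F1) = 1/2, P(D|F1) = 1/20
P(F2) = 1/2, P(D|F2) = 3/50
P(D) = P(D|F1)P(F1) + P(D|F2)P(F2)
     = \frac{11}{200}
P(F1|D) = P(D|F1)P(F1) / P(D)
= \frac{5}{11}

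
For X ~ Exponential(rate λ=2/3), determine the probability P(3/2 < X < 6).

P(3/2 < X < 6) = ∫_{3/2}^{6} f(x) dx
where f(x) = \frac{2 e^{- \frac{2 x}{3}}}{3}
= - \frac{1 - e^{3}}{e^{4}}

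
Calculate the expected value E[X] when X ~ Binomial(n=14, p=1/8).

For X ~ Binomial(n=14, p=1/8), the expected value is:
E[X] = \frac{7}{4}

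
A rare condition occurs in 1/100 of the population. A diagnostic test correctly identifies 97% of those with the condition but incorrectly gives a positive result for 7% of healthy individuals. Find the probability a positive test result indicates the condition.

Let D = the rare event, + = positive/flagged.
P(D) = 1/100
P(+|D) = 97/100
P(+|D') = 7/100
P(+) = P(+|D)P(D) + P(+|D')P(D')
     = \frac{97}{100} × \frac{1}{100} + \frac{7}{100} × \frac{99}{100}
     = \frac{79}{1000}
P(D|+) = P(+|D)P(D)/P(+) = \frac{97}{790}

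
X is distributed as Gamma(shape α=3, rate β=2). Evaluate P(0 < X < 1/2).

P(0 < X < 1/2) = ∫_{0}^{1/2} f(x) dx
where f(x) = 4 x^{2} e^{- 2 x}
= 1 - \frac{5}{2 e}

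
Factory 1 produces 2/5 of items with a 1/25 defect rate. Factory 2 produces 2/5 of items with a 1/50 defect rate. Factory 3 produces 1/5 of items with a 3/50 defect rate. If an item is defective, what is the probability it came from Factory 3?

Using Bayes' theorem:
P(F1) = 2/5, P(D|F1) = 1/25
P(F2) = 2/5, P(D|F2) = 1/50
P(F3) = 1/5, P(D|F3) = 3/50
P(D) = P(D|F1)P(F1) + P(D|F2)P(F2) + P(D|F3)P(F3)
     = \frac{9}{250}
P(F3|D) = P(D|F3)P(F3) / P(D)
= \frac{1}{3}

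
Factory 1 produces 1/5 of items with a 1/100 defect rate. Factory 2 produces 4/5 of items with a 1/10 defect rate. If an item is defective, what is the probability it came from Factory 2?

Using Bayes' theorem:
P(F1) = 1/5, P(D|F1) = 1/100
P(F2) = 4/5, P(D|F2) = 1/10
P(D) = P(D|F1)P(F1) + P(D|F2)P(F2)
     = \frac{41}{500}
P(F2|D) = P(D|F2)P(F2) / P(D)
= \frac{40}{41}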